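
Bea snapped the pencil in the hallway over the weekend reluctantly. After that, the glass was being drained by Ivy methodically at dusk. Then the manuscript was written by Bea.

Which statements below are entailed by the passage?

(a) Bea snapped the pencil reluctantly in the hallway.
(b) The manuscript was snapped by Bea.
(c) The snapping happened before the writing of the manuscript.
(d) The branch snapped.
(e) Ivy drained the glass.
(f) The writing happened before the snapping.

(a), (c)

(a) Entailed — the original entails any weakening of itself; this just drops 'over the weekend'.
(b) Not entailed — Bea snapped the pencil, not the manuscript; the manuscript belongs to the writing event.
(c) Entailed — the narrative places the snapping before the writing.
(d) Not entailed — the pencil is what snapped, not the branch.
(e) Not entailed — 'was draining' is progressive on an accomplishment; it does not entail the completed 'drained'.
(f) Not entailed — the narrative places the snapping before the writing, not after.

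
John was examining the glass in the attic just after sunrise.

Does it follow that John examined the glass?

yes

'examine' is atelic; if John was examining the glass, then John examined the glass (for some time).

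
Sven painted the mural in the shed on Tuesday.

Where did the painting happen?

in the shed

'in the shed' marks the location of the painting event.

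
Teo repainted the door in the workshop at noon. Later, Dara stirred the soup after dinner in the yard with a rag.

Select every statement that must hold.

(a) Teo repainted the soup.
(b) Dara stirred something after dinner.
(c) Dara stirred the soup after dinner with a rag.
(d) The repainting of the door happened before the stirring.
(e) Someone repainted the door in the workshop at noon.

(b), (c), (d), (e)

(a) Not entailed — Teo repainted the door, not the soup; the soup belongs to the stirring event.
(b) Entailed — the original entails any weakening of itself; this just drops 'with a rag', 'in the yard' and generalizes the patient.
(c) Entailed — dropping 'in the yard' leaves a sub-description the original still satisfies.
(d) Entailed — the narrative places the repainting before the stirring.
(e) Entailed — the original entails any weakening of itself; this just generalizes the agent.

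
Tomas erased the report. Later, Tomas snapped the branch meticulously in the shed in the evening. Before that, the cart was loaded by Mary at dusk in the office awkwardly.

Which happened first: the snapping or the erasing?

the erasing

The connectives place the erasing before the snapping.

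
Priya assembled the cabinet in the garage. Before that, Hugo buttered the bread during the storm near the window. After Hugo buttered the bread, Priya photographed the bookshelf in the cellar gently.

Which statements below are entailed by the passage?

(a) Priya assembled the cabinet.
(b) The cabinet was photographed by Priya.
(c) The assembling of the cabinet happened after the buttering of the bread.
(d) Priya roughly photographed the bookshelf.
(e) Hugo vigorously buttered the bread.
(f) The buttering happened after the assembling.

(a), (c)

(a) Entailed — every conjunct here is already in the original assembling event.
(b) Not entailed — Priya photographed the bookshelf, not the cabinet; the cabinet belongs to the assembling event.
(c) Entailed — the narrative places the buttering before the assembling.
(d) Not entailed — 'roughly' adds a manner not in (and inconsistent with) the original.
(e) Not entailed — 'vigorously' adds information not in the original event.
(f) Not entailed — the narrative places the buttering before the assembling, not after.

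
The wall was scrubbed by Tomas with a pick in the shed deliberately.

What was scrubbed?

the wall

'the wall' marks the patient of the scrubbing event.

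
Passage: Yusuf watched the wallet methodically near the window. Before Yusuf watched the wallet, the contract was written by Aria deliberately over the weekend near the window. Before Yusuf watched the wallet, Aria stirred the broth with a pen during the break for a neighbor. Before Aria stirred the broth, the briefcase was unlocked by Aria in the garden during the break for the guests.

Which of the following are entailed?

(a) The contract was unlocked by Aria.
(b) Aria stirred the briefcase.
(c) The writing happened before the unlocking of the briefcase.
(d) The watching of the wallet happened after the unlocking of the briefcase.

(a) Not entailed — Aria unlocked the briefcase, not the contract; the contract belongs to the writing event.
(b) Not entailed — Aria stirred the broth, not the briefcase; the briefcase belongs to the unlocking event.
(c) Not entailed — the narrative doesn't order the writing relative to the unlocking.
(d) Entailed — the narrative places the unlocking before the watching.

(d)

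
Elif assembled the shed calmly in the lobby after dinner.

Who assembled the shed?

Elif

'Elif' marks the agent of the assembling event.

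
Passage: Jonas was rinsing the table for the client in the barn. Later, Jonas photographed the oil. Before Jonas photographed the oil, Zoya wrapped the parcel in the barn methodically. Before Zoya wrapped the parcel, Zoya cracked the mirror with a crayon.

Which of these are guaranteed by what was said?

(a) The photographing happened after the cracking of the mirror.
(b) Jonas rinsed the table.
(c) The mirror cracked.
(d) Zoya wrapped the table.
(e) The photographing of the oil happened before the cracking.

(a) Entailed — the narrative places the cracking before the photographing.
(b) Entailed — 'rinse' is an activity; 'was rinsing' entails that some rinsing happened, so 'rinsed' holds.
(c) Entailed — 'Zoya cracked the mirror' is causative; it entails the inchoative 'the mirror cracked'.
(d) Not entailed — Zoya wrapped the parcel, not the table; the table belongs to the rinsing event.
(e) Not entailed — the narrative places the cracking before the photographing, not after.

(a), (b), (c)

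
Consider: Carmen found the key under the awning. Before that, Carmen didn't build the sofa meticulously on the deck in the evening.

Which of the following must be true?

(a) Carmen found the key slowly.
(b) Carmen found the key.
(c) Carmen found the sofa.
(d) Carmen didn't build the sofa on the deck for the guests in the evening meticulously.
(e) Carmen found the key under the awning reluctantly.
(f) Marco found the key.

(a) Not entailed — 'slowly' adds information not in the original event.
(b) Entailed — this follows by dropping conjuncts from the finding event's description.
(c) Not entailed — Carmen found the key, not the sofa; the sofa belongs to the building event.
(d) Entailed — under negation, adding a further restriction is entailed: if no such building event occurred, none occurred for the guests either.
(e) Not entailed — 'reluctantly' adds information not in the original event.
(f) Not entailed — the passage has Carmen finding the key, not Marco.

(b), (d)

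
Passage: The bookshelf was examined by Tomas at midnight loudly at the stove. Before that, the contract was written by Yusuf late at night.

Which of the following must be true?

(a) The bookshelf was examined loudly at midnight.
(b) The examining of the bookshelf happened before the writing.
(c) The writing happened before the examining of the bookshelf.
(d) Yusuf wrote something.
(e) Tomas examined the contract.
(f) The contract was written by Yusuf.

(a), (c), (d), (f)

(a) Entailed — this follows by dropping conjuncts from the examining event's description.
(b) Not entailed — the narrative places the writing before the examining, not after.
(c) Entailed — the narrative places the writing before the examining.
(d) Entailed — the original entails any weakening of itself; this just drops 'late at night' and generalizes the patient.
(e) Not entailed — Tomas examined the bookshelf, not the contract; the contract belongs to the writing event.
(f) Entailed — every conjunct here is already in the original writing event.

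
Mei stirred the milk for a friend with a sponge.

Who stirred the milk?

Mei

'Mei' marks the agent of the stirring event.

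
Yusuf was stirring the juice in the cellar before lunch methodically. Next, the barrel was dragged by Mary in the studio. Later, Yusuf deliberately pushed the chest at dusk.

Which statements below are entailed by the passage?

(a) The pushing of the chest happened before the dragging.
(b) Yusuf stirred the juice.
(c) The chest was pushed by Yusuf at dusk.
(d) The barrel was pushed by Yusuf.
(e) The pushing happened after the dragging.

(a) Not entailed — the narrative places the dragging before the pushing, not after.
(b) Entailed — 'stir' is an activity; 'was stirring' entails that some stirring happened, so 'stirred' holds.
(c) Entailed — dropping 'deliberately' leaves a sub-description the original still satisfies.
(d) Not entailed — Yusuf pushed the chest, not the barrel; the barrel belongs to the dragging event.
(e) Entailed — the narrative places the dragging before the pushing.

(b), (c), (e)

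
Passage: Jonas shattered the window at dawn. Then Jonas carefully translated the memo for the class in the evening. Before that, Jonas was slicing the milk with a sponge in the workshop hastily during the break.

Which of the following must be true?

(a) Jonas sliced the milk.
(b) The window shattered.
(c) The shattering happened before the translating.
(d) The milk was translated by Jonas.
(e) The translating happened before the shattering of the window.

(b), (c)

(a) Not entailed — 'was slicing' is progressive on an accomplishment; it does not entail the completed 'sliced'.
(b) Entailed — 'Jonas shattered the window' is causative; it entails the inchoative 'the window shattered'.
(c) Entailed — the narrative places the shattering before the translating.
(d) Not entailed — Jonas translated the memo, not the milk; the milk belongs to the slicing event.
(e) Not entailed — the narrative places the shattering before the translating, not after.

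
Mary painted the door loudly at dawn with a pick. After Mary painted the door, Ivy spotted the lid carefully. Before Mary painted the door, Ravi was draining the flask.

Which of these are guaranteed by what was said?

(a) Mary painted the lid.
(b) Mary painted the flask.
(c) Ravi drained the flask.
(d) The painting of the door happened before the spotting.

(a) Not entailed — Mary painted the door, not the lid; the lid belongs to the spotting event.
(b) Not entailed — Mary painted the door, not the flask; the flask belongs to the draining event.
(c) Not entailed — 'was draining' is progressive on an accomplishment; it does not entail the completed 'drained'.
(d) Entailed — the narrative places the painting before the spotting.

(d)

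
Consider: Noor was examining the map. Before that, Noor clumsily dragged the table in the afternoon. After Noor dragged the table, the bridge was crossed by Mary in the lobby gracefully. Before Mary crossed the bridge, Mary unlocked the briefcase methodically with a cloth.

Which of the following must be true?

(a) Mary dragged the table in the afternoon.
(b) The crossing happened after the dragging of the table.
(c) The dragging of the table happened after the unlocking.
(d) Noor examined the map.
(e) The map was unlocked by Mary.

(a) Not entailed — the passage has Noor dragging the table, not Mary.
(b) Entailed — the narrative places the dragging before the crossing.
(c) Not entailed — the narrative doesn't order the unlocking relative to the dragging.
(d) Entailed — 'examine' is an activity; 'was examining' entails that some examining happened, so 'examined' holds.
(e) Not entailed — Mary unlocked the briefcase, not the map; the map belongs to the examining event.

(b), (d)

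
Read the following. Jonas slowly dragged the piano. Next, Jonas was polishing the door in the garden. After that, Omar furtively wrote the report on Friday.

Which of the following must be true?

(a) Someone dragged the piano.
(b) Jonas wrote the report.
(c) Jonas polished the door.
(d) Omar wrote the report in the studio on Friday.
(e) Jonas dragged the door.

(a) Entailed — every conjunct here is already in the original dragging event.
(b) Not entailed — the passage has Omar writing the report, not Jonas.
(c) Entailed — 'polish' is an activity; 'was polishing' entails that some polishing happened, so 'polished' holds.
(d) Not entailed — 'in the studio' adds information not in the original event.
(e) Not entailed — Jonas dragged the piano, not the door; the door belongs to the polishing event.

(a), (c)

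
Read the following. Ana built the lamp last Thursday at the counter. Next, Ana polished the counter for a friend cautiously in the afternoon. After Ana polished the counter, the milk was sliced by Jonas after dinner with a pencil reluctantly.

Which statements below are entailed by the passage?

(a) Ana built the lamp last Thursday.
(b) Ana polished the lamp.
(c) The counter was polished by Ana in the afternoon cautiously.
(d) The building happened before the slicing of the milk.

(a) Entailed — dropping 'at the counter' leaves a sub-description the original still satisfies.
(b) Not entailed — Ana polished the counter, not the lamp; the lamp belongs to the building event.
(c) Entailed — the original entails any weakening of itself; this just drops 'for a friend'.
(d) Entailed — the narrative places the building before the slicing.

(a), (c), (d)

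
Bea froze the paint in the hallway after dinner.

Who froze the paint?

Bea

'Bea' marks the agent of the freezing event.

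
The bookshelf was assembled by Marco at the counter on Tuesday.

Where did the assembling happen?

'at the counter' marks the location of the assembling event.

at the counter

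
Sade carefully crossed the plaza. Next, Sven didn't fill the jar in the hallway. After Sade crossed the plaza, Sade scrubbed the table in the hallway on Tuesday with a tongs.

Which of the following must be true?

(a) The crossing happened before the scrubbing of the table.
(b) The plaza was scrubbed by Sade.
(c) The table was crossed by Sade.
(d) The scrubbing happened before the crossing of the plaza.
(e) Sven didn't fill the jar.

(a)

(a) Entailed — the narrative places the crossing before the scrubbing.
(b) Not entailed — Sade scrubbed the table, not the plaza; the plaza belongs to the crossing event.
(c) Not entailed — Sade crossed the plaza, not the table; the table belongs to the scrubbing event.
(d) Not entailed — the narrative places the crossing before the scrubbing, not after.
(e) Not entailed — dropping 'in the hallway' under negation is not valid — the original leaves open that Sven filled the jar some other way.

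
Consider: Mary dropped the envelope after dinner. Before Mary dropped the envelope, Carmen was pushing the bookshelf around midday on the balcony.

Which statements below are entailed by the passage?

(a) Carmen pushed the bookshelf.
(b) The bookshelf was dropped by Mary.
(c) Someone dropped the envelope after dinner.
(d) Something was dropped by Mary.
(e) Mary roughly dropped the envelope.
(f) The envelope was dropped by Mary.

(a) Entailed — 'push' is an activity; 'was pushing' entails that some pushing happened, so 'pushed' holds.
(b) Not entailed — Mary dropped the envelope, not the bookshelf; the bookshelf belongs to the pushing event.
(c) Entailed — generalizing the agent leaves a sub-description the original still satisfies.
(d) Entailed — the original entails any weakening of itself; this just drops 'after dinner' and generalizes the patient.
(e) Not entailed — 'roughly' adds information not in the original event.
(f) Entailed — dropping 'after dinner' leaves a sub-description the original still satisfies.

(a), (c), (d), (f)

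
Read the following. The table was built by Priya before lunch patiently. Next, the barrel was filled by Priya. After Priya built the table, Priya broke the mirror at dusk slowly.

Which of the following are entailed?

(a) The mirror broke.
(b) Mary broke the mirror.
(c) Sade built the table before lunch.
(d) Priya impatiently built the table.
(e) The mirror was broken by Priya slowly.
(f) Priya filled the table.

(a), (e)

(a) Entailed — 'Priya broke the mirror' is causative; it entails the inchoative 'the mirror broke'.
(b) Not entailed — the passage has Priya breaking the mirror, not Mary.
(c) Not entailed — the passage has Priya building the table, not Sade.
(d) Not entailed — 'impatiently' adds a manner not in (and inconsistent with) the original.
(e) Entailed — this follows by dropping conjuncts from the breaking event's description.
(f) Not entailed — Priya filled the barrel, not the table; the table belongs to the building event.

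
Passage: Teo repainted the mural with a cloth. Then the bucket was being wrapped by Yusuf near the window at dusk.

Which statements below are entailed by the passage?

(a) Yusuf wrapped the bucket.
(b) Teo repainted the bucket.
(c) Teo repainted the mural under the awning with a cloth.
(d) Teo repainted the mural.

(d)

(a) Not entailed — 'was wrapping' is progressive on an accomplishment; it does not entail the completed 'wrapped'.
(b) Not entailed — Teo repainted the mural, not the bucket; the bucket belongs to the wrapping event.
(c) Not entailed — 'under the awning' adds information not in the original event.
(d) Entailed — the original entails any weakening of itself; this just drops 'with a cloth'.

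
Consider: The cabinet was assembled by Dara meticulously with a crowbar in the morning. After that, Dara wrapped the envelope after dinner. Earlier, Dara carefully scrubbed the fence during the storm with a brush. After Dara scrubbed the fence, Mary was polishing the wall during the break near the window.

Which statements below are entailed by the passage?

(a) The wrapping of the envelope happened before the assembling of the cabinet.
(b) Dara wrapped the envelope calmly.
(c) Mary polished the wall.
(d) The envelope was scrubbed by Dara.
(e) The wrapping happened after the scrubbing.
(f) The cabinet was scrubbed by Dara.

(a) Not entailed — the narrative places the assembling before the wrapping, not after.
(b) Not entailed — 'calmly' adds information not in the original event.
(c) Entailed — 'polish' is an activity; 'was polishing' entails that some polishing happened, so 'polished' holds.
(d) Not entailed — Dara scrubbed the fence, not the envelope; the envelope belongs to the wrapping event.
(e) Entailed — the narrative places the scrubbing before the wrapping.
(f) Not entailed — Dara scrubbed the fence, not the cabinet; the cabinet belongs to the assembling event.

(c), (e)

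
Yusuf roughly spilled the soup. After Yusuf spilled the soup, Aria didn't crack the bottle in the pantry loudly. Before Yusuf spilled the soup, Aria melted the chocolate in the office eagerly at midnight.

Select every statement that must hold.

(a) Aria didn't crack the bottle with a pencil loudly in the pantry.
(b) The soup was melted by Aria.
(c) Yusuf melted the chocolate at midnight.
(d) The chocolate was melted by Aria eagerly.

(a) Entailed — under negation, adding a further restriction is entailed: if no such cracking event occurred, none occurred with a pencil either.
(b) Not entailed — Aria melted the chocolate, not the soup; the soup belongs to the spilling event.
(c) Not entailed — the passage has Aria melting the chocolate, not Yusuf.
(d) Entailed — the original entails any weakening of itself; this just drops 'at midnight', 'in the office'.

(a), (d)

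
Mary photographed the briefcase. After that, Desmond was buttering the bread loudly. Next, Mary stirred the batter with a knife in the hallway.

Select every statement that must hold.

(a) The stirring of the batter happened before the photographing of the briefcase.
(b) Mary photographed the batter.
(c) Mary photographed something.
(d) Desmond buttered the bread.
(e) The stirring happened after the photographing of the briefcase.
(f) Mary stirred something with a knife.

(a) Not entailed — the narrative places the photographing before the stirring, not after.
(b) Not entailed — Mary photographed the briefcase, not the batter; the batter belongs to the stirring event.
(c) Entailed — every conjunct here is already in the original photographing event.
(d) Not entailed — 'was buttering' is progressive on an accomplishment; it does not entail the completed 'buttered'.
(e) Entailed — the narrative places the photographing before the stirring.
(f) Entailed — dropping 'in the hallway' and generalizing the patient leaves a sub-description the original still satisfies.

(c), (e), (f)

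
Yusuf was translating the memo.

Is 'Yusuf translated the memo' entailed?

no

'was translating' is progressive; for an accomplishment like 'translate the memo', it doesn't entail completion.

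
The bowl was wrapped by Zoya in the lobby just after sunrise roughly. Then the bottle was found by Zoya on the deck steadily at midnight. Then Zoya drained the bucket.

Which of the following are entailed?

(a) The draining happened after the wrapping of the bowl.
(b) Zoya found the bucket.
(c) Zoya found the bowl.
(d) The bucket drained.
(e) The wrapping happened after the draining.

(a), (d)

(a) Entailed — the narrative places the wrapping before the draining.
(b) Not entailed — Zoya found the bottle, not the bucket; the bucket belongs to the draining event.
(c) Not entailed — Zoya found the bottle, not the bowl; the bowl belongs to the wrapping event.
(d) Entailed — 'Zoya drained the bucket' is causative; it entails the inchoative 'the bucket drained'.
(e) Not entailed — the narrative places the wrapping before the draining, not after.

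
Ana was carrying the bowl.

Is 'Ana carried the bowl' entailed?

'carry' is atelic; if Ana was carrying the bowl, then Ana carried the bowl (for some time).

yes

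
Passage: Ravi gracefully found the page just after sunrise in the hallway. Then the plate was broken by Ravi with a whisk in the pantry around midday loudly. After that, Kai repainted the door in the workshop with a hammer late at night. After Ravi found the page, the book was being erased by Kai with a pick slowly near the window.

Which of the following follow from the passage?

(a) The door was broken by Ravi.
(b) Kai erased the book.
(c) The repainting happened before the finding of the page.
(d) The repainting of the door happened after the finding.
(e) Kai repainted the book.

(a) Not entailed — Ravi broke the plate, not the door; the door belongs to the repainting event.
(b) Not entailed — 'was erasing' is progressive on an accomplishment; it does not entail the completed 'erased'.
(c) Not entailed — the narrative places the finding before the repainting, not after.
(d) Entailed — the narrative places the finding before the repainting.
(e) Not entailed — Kai repainted the door, not the book; the book belongs to the erasing event.

(d)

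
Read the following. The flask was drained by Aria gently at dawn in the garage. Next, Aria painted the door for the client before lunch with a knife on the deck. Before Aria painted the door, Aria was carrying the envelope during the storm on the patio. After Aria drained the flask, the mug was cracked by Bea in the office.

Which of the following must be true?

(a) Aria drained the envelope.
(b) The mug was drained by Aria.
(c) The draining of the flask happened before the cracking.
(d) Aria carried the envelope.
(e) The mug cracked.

(a) Not entailed — Aria drained the flask, not the envelope; the envelope belongs to the carrying event.
(b) Not entailed — Aria drained the flask, not the mug; the mug belongs to the cracking event.
(c) Entailed — the narrative places the draining before the cracking.
(d) Entailed — 'carry' is an activity; 'was carrying' entails that some carrying happened, so 'carried' holds.
(e) Entailed — 'Bea cracked the mug' is causative; it entails the inchoative 'the mug cracked'.

(c), (d), (e)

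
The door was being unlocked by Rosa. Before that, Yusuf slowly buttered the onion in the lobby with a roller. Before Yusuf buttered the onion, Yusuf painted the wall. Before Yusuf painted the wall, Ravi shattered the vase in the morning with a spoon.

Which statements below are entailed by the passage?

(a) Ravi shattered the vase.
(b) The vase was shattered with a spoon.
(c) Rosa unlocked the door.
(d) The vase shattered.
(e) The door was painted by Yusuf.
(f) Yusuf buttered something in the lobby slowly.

(a), (b), (d), (f)

(a) Entailed — dropping 'in the morning', 'with a spoon' leaves a sub-description the original still satisfies.
(b) Entailed — this follows by dropping conjuncts from the shattering event's description.
(c) Not entailed — 'was unlocking' is progressive on an accomplishment; it does not entail the completed 'unlocked'.
(d) Entailed — 'Ravi shattered the vase' is causative; it entails the inchoative 'the vase shattered'.
(e) Not entailed — Yusuf painted the wall, not the door; the door belongs to the unlocking event.
(f) Entailed — the original entails any weakening of itself; this just drops 'with a roller' and generalizes the patient.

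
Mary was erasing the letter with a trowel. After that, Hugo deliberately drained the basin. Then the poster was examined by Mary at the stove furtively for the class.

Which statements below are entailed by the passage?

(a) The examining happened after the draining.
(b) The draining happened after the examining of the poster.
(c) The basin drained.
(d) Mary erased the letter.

(a), (c)

(a) Entailed — the narrative places the draining before the examining.
(b) Not entailed — the narrative places the draining before the examining, not after.
(c) Entailed — 'Hugo drained the basin' is causative; it entails the inchoative 'the basin drained'.
(d) Not entailed — 'was erasing' is progressive on an accomplishment; it does not entail the completed 'erased'.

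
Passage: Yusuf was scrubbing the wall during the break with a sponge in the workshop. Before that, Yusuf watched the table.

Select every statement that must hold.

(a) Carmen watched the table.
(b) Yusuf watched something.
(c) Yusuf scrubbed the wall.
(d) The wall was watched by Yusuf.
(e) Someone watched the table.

(b), (c), (e)

(a) Not entailed — the passage has Yusuf watching the table, not Carmen.
(b) Entailed — this follows by dropping conjuncts from the watching event's description.
(c) Entailed — 'scrub' is an activity; 'was scrubbing' entails that some scrubbing happened, so 'scrubbed' holds.
(d) Not entailed — Yusuf watched the table, not the wall; the wall belongs to the scrubbing event.
(e) Entailed — every conjunct here is already in the original watching event.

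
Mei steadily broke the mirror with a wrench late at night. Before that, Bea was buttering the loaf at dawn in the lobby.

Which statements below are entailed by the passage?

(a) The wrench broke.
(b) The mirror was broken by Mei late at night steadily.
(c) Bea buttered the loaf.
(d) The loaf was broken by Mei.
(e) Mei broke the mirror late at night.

(b), (e)

(a) Not entailed — the mirror is what broke, not the wrench.
(b) Entailed — every conjunct here is already in the original breaking event.
(c) Not entailed — 'was buttering' is progressive on an accomplishment; it does not entail the completed 'buttered'.
(d) Not entailed — Mei broke the mirror, not the loaf; the loaf belongs to the buttering event.
(e) Entailed — this follows by dropping conjuncts from the breaking event's description.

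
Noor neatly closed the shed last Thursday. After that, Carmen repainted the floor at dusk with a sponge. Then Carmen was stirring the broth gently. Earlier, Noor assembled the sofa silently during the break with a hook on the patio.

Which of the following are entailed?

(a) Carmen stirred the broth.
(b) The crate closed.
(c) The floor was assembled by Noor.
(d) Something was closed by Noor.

(a), (d)

(a) Entailed — 'stir' is an activity; 'was stirring' entails that some stirring happened, so 'stirred' holds.
(b) Not entailed — the shed is what closed, not the crate.
(c) Not entailed — Noor assembled the sofa, not the floor; the floor belongs to the repainting event.
(d) Entailed — the original entails any weakening of itself; this just drops 'last Thursday', 'neatly' and generalizes the patient.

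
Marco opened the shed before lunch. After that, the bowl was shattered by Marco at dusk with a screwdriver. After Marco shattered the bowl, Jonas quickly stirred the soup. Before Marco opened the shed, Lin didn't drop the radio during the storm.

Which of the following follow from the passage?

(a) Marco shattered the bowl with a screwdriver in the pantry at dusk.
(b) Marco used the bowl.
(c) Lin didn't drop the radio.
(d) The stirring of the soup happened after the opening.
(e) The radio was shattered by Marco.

(d)

(a) Not entailed — 'in the pantry' adds information not in the original event.
(b) Not entailed — the bowl is the patient, not an instrument — Marco used a screwdriver.
(c) Not entailed — dropping 'during the storm' under negation is not valid — the original leaves open that Lin dropped the radio some other way.
(d) Entailed — the narrative places the opening before the stirring.
(e) Not entailed — Marco shattered the bowl, not the radio; the radio belongs to the dropping event.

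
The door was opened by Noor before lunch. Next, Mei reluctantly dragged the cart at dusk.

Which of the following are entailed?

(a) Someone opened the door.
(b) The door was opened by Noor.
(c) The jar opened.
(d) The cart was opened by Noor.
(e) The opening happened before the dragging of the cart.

(a) Entailed — the original entails any weakening of itself; this just drops 'before lunch' and generalizes the agent.
(b) Entailed — dropping 'before lunch' leaves a sub-description the original still satisfies.
(c) Not entailed — the door is what opened, not the jar.
(d) Not entailed — Noor opened the door, not the cart; the cart belongs to the dragging event.
(e) Entailed — the narrative places the opening before the dragging.

(a), (b), (e)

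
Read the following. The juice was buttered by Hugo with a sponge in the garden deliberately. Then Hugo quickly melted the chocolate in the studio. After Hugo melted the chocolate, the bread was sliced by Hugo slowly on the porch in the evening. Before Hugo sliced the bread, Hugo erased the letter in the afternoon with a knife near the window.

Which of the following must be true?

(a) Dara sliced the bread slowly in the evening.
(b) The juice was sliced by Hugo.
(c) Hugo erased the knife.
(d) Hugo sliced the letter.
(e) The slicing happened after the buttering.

(e)

(a) Not entailed — the passage has Hugo slicing the bread, not Dara.
(b) Not entailed — Hugo sliced the bread, not the juice; the juice belongs to the buttering event.
(c) Not entailed — the knife is the instrument, not what was erased.
(d) Not entailed — Hugo sliced the bread, not the letter; the letter belongs to the erasing event.
(e) Entailed — the narrative places the buttering before the slicing.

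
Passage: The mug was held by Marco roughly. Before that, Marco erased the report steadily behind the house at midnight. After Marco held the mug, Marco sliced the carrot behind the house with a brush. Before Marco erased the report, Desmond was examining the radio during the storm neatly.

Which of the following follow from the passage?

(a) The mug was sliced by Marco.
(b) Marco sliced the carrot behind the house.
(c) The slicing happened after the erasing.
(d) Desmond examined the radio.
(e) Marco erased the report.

(a) Not entailed — Marco sliced the carrot, not the mug; the mug belongs to the holding event.
(b) Entailed — this follows by dropping conjuncts from the slicing event's description.
(c) Entailed — the narrative places the erasing before the slicing.
(d) Entailed — 'examine' is an activity; 'was examining' entails that some examining happened, so 'examined' holds.
(e) Entailed — every conjunct here is already in the original erasing event.

(b), (c), (d), (e)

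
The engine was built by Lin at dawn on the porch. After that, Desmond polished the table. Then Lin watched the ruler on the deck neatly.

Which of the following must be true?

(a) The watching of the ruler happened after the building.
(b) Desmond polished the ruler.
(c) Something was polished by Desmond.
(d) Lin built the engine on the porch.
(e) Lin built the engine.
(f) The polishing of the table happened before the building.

(a), (c), (d), (e)

(a) Entailed — the narrative places the building before the watching.
(b) Not entailed — Desmond polished the table, not the ruler; the ruler belongs to the watching event.
(c) Entailed — the original entails any weakening of itself; this just generalizes the patient.
(d) Entailed — every conjunct here is already in the original building event.
(e) Entailed — this follows by dropping conjuncts from the building event's description.
(f) Not entailed — the narrative places the building before the polishing, not after.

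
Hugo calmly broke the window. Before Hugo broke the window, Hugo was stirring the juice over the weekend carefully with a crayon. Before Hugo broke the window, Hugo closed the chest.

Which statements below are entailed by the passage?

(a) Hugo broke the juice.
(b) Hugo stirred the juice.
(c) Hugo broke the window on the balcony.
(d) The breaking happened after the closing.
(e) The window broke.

(a) Not entailed — Hugo broke the window, not the juice; the juice belongs to the stirring event.
(b) Entailed — 'stir' is an activity; 'was stirring' entails that some stirring happened, so 'stirred' holds.
(c) Not entailed — 'on the balcony' adds information not in the original event.
(d) Entailed — the narrative places the closing before the breaking.
(e) Entailed — 'Hugo broke the window' is causative; it entails the inchoative 'the window broke'.

(b), (d), (e)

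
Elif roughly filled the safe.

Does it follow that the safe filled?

'Elif filled the safe' is the causative; it entails the inchoative 'the safe filled'.

yes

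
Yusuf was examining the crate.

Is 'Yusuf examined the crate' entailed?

'examine' is atelic; if Yusuf was examining the crate, then Yusuf examined the crate (for some time).

yes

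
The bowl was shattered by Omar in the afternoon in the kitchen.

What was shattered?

'the bowl' marks the patient of the shattering event.

the bowl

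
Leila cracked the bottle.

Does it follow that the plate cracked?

no

Nothing is said about any plate; only the bottle is affected.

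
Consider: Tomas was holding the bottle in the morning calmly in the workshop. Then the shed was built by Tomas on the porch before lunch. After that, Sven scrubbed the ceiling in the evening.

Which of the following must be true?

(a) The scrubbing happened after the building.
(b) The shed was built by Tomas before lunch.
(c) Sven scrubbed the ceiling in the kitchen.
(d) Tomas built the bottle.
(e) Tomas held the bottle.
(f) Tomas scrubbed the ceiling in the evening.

(a) Entailed — the narrative places the building before the scrubbing.
(b) Entailed — every conjunct here is already in the original building event.
(c) Not entailed — 'in the kitchen' adds information not in the original event.
(d) Not entailed — Tomas built the shed, not the bottle; the bottle belongs to the holding event.
(e) Entailed — 'hold' is an activity; 'was holding' entails that some holding happened, so 'held' holds.
(f) Not entailed — the passage has Sven scrubbing the ceiling, not Tomas.

(a), (b), (e)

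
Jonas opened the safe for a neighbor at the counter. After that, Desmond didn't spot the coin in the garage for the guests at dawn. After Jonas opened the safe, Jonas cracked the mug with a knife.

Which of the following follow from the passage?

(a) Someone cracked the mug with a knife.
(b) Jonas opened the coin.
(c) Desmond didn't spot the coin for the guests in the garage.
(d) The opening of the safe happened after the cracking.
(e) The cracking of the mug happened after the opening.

(a) Entailed — every conjunct here is already in the original cracking event.
(b) Not entailed — Jonas opened the safe, not the coin; the coin belongs to the spotting event.
(c) Not entailed — dropping 'at dawn' under negation is not valid — the original leaves open that Desmond spotted the coin some other way.
(d) Not entailed — the narrative places the opening before the cracking, not after.
(e) Entailed — the narrative places the opening before the cracking.

(a), (e)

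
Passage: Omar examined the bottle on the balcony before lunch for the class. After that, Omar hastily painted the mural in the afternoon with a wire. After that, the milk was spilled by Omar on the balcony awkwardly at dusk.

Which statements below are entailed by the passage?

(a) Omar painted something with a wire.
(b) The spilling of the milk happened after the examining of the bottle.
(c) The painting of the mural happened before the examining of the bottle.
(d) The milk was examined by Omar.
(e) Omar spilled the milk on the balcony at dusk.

(a), (b), (e)

(a) Entailed — dropping 'in the afternoon', 'hastily' and generalizing the patient leaves a sub-description the original still satisfies.
(b) Entailed — the narrative places the examining before the spilling.
(c) Not entailed — the narrative places the examining before the painting, not after.
(d) Not entailed — Omar examined the bottle, not the milk; the milk belongs to the spilling event.
(e) Entailed — every conjunct here is already in the original spilling event.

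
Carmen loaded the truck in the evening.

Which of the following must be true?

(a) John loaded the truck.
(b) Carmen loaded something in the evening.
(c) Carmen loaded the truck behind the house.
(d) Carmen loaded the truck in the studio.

(a) Not entailed — the passage has Carmen loading the truck, not John.
(b) Entailed — this follows by dropping conjuncts from the loading event's description.
(c) Not entailed — 'behind the house' adds information not in the original event.
(d) Not entailed — 'in the studio' adds information not in the original event.

(b)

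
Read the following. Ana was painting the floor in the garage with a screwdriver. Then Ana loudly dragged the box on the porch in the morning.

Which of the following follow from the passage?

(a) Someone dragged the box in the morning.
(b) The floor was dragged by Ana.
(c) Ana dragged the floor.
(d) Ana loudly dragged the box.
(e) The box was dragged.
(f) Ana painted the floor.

(a), (d), (e)

(a) Entailed — the original entails any weakening of itself; this just drops 'on the porch', 'loudly' and generalizes the agent.
(b) Not entailed — Ana dragged the box, not the floor; the floor belongs to the painting event.
(c) Not entailed — Ana dragged the box, not the floor; the floor belongs to the painting event.
(d) Entailed — dropping 'in the morning', 'on the porch' leaves a sub-description the original still satisfies.
(e) Entailed — this follows by dropping conjuncts from the dragging event's description.
(f) Not entailed — 'was painting' is progressive on an accomplishment; it does not entail the completed 'painted'.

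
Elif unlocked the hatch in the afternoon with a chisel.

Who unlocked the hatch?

'Elif' marks the agent of the unlocking event.

Elif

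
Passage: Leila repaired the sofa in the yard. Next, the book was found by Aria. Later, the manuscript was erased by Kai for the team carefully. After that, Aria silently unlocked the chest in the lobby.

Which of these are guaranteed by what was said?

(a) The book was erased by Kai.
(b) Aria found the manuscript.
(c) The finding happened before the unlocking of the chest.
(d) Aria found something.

(a) Not entailed — Kai erased the manuscript, not the book; the book belongs to the finding event.
(b) Not entailed — Aria found the book, not the manuscript; the manuscript belongs to the erasing event.
(c) Entailed — the narrative places the finding before the unlocking.
(d) Entailed — this follows by dropping conjuncts from the finding event's description.

(c), (d)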